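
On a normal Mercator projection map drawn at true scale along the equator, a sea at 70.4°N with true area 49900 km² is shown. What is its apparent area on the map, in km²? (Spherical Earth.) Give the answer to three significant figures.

443000 km²

The Mercator projection is conformal; its linear scale factor is the same in every direction and equals sec φ = 1/cos φ.
Areal scale = k² = sec²φ = 1/cos²(70.4°) = 1/0.3355² = 8.887.
Apparent area = 49900 × 8.887 ≈ 443000 km².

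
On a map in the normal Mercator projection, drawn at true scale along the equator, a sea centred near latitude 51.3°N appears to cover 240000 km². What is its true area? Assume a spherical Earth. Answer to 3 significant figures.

For Mercator, h = k = sec φ (a conformal cylindrical projection has a single point scale, 1/cos φ).
Areal scale = k² = sec²φ = 1/cos²(51.3°) = 1/0.6252² = 2.558.
True area = apparent / (areal scale) = 240000 / 2.558 ≈ 93800 km².

93800 km²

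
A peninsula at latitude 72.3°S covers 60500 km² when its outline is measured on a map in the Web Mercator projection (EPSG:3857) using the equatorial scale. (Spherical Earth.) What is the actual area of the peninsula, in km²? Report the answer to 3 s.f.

5590 km²

Mercator is conformal, so the point scale is isotropic: h = k = sec φ = 1/cos φ.
Areal scale = k² = sec²φ = 1/cos²(72.3°) = 1/0.3040² = 10.82.
True area = apparent / (areal scale) = 60500 / 10.82 ≈ 5590 km².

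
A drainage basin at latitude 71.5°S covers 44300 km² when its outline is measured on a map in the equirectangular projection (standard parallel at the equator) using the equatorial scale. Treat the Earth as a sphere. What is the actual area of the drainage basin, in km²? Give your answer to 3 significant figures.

14100 km²

For the equirectangular projection with φ₀ = 0 (plate carrée), h = 1 along meridians and k = sec φ along parallels.
Areal scale = h·k = 1 × sec φ; at 71.5°, h = 1.000, k = 3.152, so h·k = 3.152.
True area = apparent / (areal scale) = 44300 / 3.152 ≈ 14100 km².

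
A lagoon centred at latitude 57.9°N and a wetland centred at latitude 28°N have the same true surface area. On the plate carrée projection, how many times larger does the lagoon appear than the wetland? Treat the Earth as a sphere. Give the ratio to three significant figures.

For the equirectangular projection with φ₀ = 0 (plate carrée), h = 1 along meridians and k = sec φ along parallels.
Areal scale at 57.9°: h·k = 1.000 × 1.882 = 1.882.
Areal scale at 28°: h·k = 1.000 × 1.133 = 1.133.
Ratio = 1.882/1.133 ≈ 1.66.

1.66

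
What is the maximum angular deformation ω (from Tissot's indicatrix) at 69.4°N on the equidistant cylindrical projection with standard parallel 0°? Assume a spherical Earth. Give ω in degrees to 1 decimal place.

57.3°

In the plate carrée (x = Rλ, y = Rφ), meridians are true-scale (h = 1) and parallels are stretched by k = sec φ.
At 69.4°: h = 1.000, k = 2.842; principal scales a = 2.842, b = 1.000.
sin(ω/2) = (a − b)/(a + b) = 1.842/3.842 = 0.4795, so ω = 2 arcsin(0.4795) ≈ 57.3°.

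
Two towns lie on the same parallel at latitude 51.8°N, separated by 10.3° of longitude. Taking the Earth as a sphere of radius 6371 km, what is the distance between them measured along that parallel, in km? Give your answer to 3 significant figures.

708 km

Arc length along a parallel = R cos φ · Δλ (with Δλ in radians).
= 6371 × cos 51.8° × (10.3° × π/180) = 6371 × 0.6184 × 0.1798 ≈ 708 km.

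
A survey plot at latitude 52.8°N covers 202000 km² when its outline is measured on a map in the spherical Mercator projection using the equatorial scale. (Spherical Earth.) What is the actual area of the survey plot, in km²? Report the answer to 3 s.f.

Mercator is conformal, so the point scale is isotropic: h = k = sec φ = 1/cos φ.
Areal scale = k² = sec²φ = 1/cos²(52.8°) = 1/0.6046² = 2.736.
True area = apparent / (areal scale) = 202000 / 2.736 ≈ 73800 km².

73800 km²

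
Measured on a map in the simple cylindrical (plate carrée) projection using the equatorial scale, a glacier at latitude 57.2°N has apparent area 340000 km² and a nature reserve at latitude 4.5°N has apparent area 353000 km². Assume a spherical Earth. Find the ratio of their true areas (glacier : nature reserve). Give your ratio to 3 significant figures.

On the plate carrée, areal scale = h·k = 1 × sec φ, so true area = apparent × cos φ.
True area of glacier: 340000 × cos(57.2°) = 340000 × 0.5417 = 184200 km².
True area of nature reserve: 353000 × cos(4.5°) = 353000 × 0.9969 = 351900 km².
Ratio = 184200 / 351900 ≈ 0.523.

0.523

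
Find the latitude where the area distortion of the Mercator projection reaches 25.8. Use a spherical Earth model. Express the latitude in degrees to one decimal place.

Mercator areal scale is sec²φ.
sec²φ = 25.8  ⇒  cos²φ = 0.03876  ⇒  cos φ = 0.1969.
φ = arccos(0.1969) ≈ 78.6°.

78.6°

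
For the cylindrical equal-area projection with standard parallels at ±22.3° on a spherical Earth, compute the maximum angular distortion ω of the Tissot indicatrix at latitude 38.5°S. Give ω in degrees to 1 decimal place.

19.1°

A cylindrical equal-area projection with standard parallel φ₀ has meridian scale h = cos φ / cos φ₀ and parallel scale k = cos φ₀ / cos φ (so areas are preserved, h·k = 1).
At 38.5°: h = 0.8459, k = 1.182; principal scales a = 1.182, b = 0.8459.
sin(ω/2) = (a − b)/(a + b) = 0.3363/2.028 = 0.1658, so ω = 2 arcsin(0.1658) ≈ 19.1°.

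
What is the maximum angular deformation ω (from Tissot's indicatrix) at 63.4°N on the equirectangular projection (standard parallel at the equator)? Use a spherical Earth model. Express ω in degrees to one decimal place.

44.8°

For the equirectangular projection with φ₀ = 0 (plate carrée), h = 1 along meridians and k = sec φ along parallels.
At 63.4°: h = 1.000, k = 2.233; principal scales a = 2.233, b = 1.000.
sin(ω/2) = (a − b)/(a + b) = 1.233/3.233 = 0.3814, so ω = 2 arcsin(0.3814) ≈ 44.8°.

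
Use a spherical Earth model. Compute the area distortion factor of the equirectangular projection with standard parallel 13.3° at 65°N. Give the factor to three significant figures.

2.30

The equidistant cylindrical projection with φ₀ = 13.3° has h = 1 (meridians true) and k = cos φ₀ / cos φ along parallels.
Areal scale = h·k = 1 × cos φ₀ / cos φ; at 65°, h = 1.000, k = 2.303, so h·k = 2.303.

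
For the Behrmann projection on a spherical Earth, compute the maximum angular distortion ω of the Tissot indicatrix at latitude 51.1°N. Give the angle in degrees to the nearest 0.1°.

The Behrmann projection is cylindrical equal-area with φ₀ = 30°. For cylindrical equal-area with standard parallel φ₀, h = cos φ / cos φ₀ and k = cos φ₀ / cos φ, so h·k = 1.
At 51.1°: h = 0.7251, k = 1.379; principal scales a = 1.379, b = 0.7251.
sin(ω/2) = (a − b)/(a + b) = 0.6540/2.104 = 0.3108, so ω = 2 arcsin(0.3108) ≈ 36.2°.

36.2°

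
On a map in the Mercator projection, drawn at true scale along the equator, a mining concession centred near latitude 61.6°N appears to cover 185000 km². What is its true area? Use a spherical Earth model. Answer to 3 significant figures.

41900 km²

Mercator is conformal, so the point scale is isotropic: h = k = sec φ = 1/cos φ.
Areal scale = k² = sec²φ = 1/cos²(61.6°) = 1/0.4756² = 4.421.
True area = apparent / (areal scale) = 185000 / 4.421 ≈ 41900 km².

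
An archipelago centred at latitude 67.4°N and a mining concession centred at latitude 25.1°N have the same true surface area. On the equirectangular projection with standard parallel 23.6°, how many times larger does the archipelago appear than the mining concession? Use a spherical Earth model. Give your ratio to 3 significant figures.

The equidistant cylindrical projection with φ₀ = 23.6° has h = 1 (meridians true) and k = cos φ₀ / cos φ along parallels.
Areal scale at 67.4°: h·k = 1.000 × 2.385 = 2.385.
Areal scale at 25.1°: h·k = 1.000 × 1.012 = 1.012.
Ratio = 2.385/1.012 ≈ 2.36.

2.36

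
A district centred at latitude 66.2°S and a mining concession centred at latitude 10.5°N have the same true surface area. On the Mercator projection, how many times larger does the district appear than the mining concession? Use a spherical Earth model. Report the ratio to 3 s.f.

5.94

Mercator is conformal with k = sec φ, so areal scale = k² = sec²φ.
At 66.2°: sec²(66.2°) = 1/0.4035² = 6.141.
At 10.5°: sec²(10.5°) = 1/0.9833² = 1.034.
Ratio = 6.141/1.034 = cos²(10.5°)/cos²(66.2°) ≈ 5.94.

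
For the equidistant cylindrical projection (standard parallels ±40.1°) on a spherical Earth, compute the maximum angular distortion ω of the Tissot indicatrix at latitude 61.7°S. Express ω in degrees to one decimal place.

27.2°

The equidistant cylindrical projection with φ₀ = 40.1° has h = 1 (meridians true) and k = cos φ₀ / cos φ along parallels.
At 61.7°: h = 1.000, k = 1.613; principal scales a = 1.613, b = 1.000.
sin(ω/2) = (a − b)/(a + b) = 0.6135/2.613 = 0.2347, so ω = 2 arcsin(0.2347) ≈ 27.2°.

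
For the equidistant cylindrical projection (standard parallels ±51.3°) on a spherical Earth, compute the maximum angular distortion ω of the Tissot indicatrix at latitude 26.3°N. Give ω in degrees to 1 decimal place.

20.5°

With standard parallel φ₀ = 51.3°, the equirectangular projection gives x = Rλ cos φ₀, y = Rφ, so h = 1 and k = cos 51.3° / cos φ.
At 26.3°: h = 1.000, k = 0.6974; principal scales a = 1.000, b = 0.6974.
sin(ω/2) = (a − b)/(a + b) = 0.3026/1.697 = 0.1782, so ω = 2 arcsin(0.1782) ≈ 20.5°.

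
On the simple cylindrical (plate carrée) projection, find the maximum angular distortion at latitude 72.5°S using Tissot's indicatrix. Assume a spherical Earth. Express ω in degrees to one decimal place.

65.0°

In the plate carrée (x = Rλ, y = Rφ), meridians are true-scale (h = 1) and parallels are stretched by k = sec φ.
At 72.5°: h = 1.000, k = 3.326; principal scales a = 3.326, b = 1.000.
sin(ω/2) = (a − b)/(a + b) = 2.326/4.326 = 0.5376, so ω = 2 arcsin(0.5376) ≈ 65.0°.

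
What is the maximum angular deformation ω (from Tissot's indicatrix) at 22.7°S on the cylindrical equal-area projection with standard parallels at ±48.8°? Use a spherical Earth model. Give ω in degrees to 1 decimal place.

37.9°

For cylindrical equal-area with standard parallel φ₀, h = cos φ / cos φ₀ and k = cos φ₀ / cos φ, so h·k = 1.
At 22.7°: h = 1.401, k = 0.7140; principal scales a = 1.401, b = 0.7140.
sin(ω/2) = (a − b)/(a + b) = 0.6866/2.115 = 0.3247, so ω = 2 arcsin(0.3247) ≈ 37.9°.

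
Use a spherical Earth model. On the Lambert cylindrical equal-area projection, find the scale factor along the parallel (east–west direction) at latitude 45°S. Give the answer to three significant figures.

1.41

The Lambert cylindrical equal-area projection is the cylindrical equal-area projection with its standard parallel at the equator (φ₀ = 0). A cylindrical equal-area projection with standard parallel φ₀ has meridian scale h = cos φ / cos φ₀ and parallel scale k = cos φ₀ / cos φ (so areas are preserved, h·k = 1).
k = cos 0° / cos 45° = 1.000/0.7071 = 1.414.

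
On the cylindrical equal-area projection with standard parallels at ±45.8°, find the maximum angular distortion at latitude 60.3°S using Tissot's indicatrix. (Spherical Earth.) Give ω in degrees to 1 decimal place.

For cylindrical equal-area with standard parallel φ₀, h = cos φ / cos φ₀ and k = cos φ₀ / cos φ, so h·k = 1.
At 60.3°: h = 0.7107, k = 1.407; principal scales a = 1.407, b = 0.7107.
sin(ω/2) = (a − b)/(a + b) = 0.6964/2.118 = 0.3289, so ω = 2 arcsin(0.3289) ≈ 38.4°.

38.4°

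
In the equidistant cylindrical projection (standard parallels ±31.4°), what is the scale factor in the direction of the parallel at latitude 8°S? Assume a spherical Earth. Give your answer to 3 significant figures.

0.862

With standard parallel φ₀ = 31.4°, the equirectangular projection gives x = Rλ cos φ₀, y = Rφ, so h = 1 and k = cos 31.4° / cos φ.
k = cos 31.4° / cos 8° = 0.8536/0.9903 = 0.8619.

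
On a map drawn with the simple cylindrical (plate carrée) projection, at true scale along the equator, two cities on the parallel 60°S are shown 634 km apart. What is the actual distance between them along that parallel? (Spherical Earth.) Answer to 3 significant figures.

317 km

In the plate carrée (x = Rλ, y = Rφ), meridians are true-scale (h = 1) and parallels are stretched by k = sec φ.
Along the parallel at 60°, map distances are exaggerated by k = sec 60° = 2.000.
True distance = 634 / 2.000 = 634 × cos 60° ≈ 317 km.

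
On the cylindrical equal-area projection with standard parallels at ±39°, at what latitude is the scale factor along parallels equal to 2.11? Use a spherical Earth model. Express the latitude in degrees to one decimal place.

68.4°

For cylindrical equal-area with standard parallel φ₀, h = cos φ / cos φ₀ and k = cos φ₀ / cos φ, so h·k = 1.
k = cos φ₀ / cos φ = 2.11  ⇒  cos φ = cos 39° / 2.11 = 0.3683.
φ = arccos(0.3683) ≈ 68.4°.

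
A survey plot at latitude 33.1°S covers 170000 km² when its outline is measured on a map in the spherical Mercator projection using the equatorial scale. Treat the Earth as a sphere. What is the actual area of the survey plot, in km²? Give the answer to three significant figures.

119000 km²

For Mercator, h = k = sec φ (a conformal cylindrical projection has a single point scale, 1/cos φ).
Areal scale = k² = sec²φ = 1/cos²(33.1°) = 1/0.8377² = 1.425.
True area = apparent / (areal scale) = 170000 / 1.425 ≈ 119000 km².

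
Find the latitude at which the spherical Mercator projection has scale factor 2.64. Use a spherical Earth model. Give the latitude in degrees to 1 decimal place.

67.7°

Mercator scale is k = sec φ = 1/cos φ.
1/cos φ = 2.64  ⇒  cos φ = 0.3788  ⇒  φ = arccos(0.3788) ≈ 67.7°.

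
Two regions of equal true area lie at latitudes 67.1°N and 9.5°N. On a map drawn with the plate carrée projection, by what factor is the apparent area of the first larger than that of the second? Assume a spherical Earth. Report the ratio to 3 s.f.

2.53

Plate carrée maps x = Rλ, y = Rφ. The meridian scale is h = 1 and the parallel scale is k = 1/cos φ = sec φ.
Areal scale at 67.1°: h·k = 1.000 × 2.570 = 2.570.
Areal scale at 9.5°: h·k = 1.000 × 1.014 = 1.014.
Ratio = 2.570/1.014 ≈ 2.53.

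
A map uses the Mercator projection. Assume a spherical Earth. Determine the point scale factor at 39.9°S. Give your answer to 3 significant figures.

Mercator is conformal, so the point scale is isotropic: h = k = sec φ = 1/cos φ.
k = 1/cos 39.9° = 1/0.7672 = 1.304.

1.30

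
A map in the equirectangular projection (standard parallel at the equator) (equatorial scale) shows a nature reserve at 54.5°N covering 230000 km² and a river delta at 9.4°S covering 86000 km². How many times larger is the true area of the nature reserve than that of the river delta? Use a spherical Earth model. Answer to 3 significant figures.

Plate carrée has h = 1 and k = sec φ, giving areal scale sec φ; true area = (apparent area) · cos φ.
True area of nature reserve: 230000 × cos(54.5°) = 230000 × 0.5807 = 133600 km².
True area of river delta: 86000 × cos(9.4°) = 86000 × 0.9866 = 84850 km².
Ratio = 133600 / 84850 ≈ 1.57.

1.57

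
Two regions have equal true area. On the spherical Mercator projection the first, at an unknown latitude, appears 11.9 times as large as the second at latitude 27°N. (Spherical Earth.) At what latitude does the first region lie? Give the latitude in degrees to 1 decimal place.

Mercator areal scale is sec²φ, so apparent-area ratio = sec²φ₁ / sec²φ₂ = cos²φ₂ / cos²φ₁.
cos²φ₂ / cos²φ₁ = 11.9  ⇒  cos φ₁ = cos 27° / √11.9 = 0.8910/3.450 = 0.2583.
φ₁ = arccos(0.2583) ≈ 75.0°.

75.0°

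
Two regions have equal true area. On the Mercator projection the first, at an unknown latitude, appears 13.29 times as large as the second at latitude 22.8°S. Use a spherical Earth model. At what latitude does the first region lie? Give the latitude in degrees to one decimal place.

For equal true areas on Mercator, apparent areas scale as sec²φ, so the ratio is cos²φ₂ / cos²φ₁.
cos²φ₂ / cos²φ₁ = 13.29  ⇒  cos φ₁ = cos 22.8° / √13.29 = 0.9219/3.646 = 0.2529.
φ₁ = arccos(0.2529) ≈ 75.4°.

75.4°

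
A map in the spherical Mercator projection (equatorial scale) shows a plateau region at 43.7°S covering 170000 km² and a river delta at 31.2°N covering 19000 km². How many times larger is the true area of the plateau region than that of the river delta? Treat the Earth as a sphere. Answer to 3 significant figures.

6.39

Since Mercator area scale is 1/cos²φ, the true area equals the apparent area multiplied by cos²φ.
True area of plateau region: 170000 × cos²(43.7°) = 170000 × 0.5227 = 88860 km².
True area of river delta: 19000 × cos²(31.2°) = 19000 × 0.7316 = 13900 km².
Ratio = 88860 / 13900 ≈ 6.39.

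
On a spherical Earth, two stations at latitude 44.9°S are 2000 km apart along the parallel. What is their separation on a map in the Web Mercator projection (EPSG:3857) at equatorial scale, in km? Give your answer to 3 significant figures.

2820 km

For Mercator, h = k = sec φ (a conformal cylindrical projection has a single point scale, 1/cos φ).
Along the parallel, k = sec 44.9° = 1/0.7083 = 1.412.
Map distance = 2000 × 1.412 ≈ 2820 km.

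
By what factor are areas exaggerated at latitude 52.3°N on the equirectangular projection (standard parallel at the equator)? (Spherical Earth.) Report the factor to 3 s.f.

Plate carrée maps x = Rλ, y = Rφ. The meridian scale is h = 1 and the parallel scale is k = 1/cos φ = sec φ.
Areal scale = h·k = 1 × sec φ; at 52.3°, h = 1.000, k = 1.635, so h·k = 1.635.

1.64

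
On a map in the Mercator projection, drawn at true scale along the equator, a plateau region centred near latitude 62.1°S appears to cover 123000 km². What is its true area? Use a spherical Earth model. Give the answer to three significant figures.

For Mercator, h = k = sec φ (a conformal cylindrical projection has a single point scale, 1/cos φ).
Areal scale = k² = sec²φ = 1/cos²(62.1°) = 1/0.4679² = 4.567.
True area = apparent / (areal scale) = 123000 / 4.567 ≈ 26900 km².

26900 km²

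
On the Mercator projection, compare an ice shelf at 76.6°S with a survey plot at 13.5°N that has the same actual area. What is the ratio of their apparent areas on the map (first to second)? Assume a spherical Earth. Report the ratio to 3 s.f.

On Mercator, area is exaggerated by sec²φ = 1/cos²φ.
At 76.6°: sec²(76.6°) = 1/0.2317² = 18.62.
At 13.5°: sec²(13.5°) = 1/0.9724² = 1.058.
Ratio = 18.62/1.058 = cos²(13.5°)/cos²(76.6°) ≈ 17.6.

17.6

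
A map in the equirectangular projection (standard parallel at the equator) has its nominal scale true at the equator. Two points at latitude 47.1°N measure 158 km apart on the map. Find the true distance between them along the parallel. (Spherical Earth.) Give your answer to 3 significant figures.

In the plate carrée (x = Rλ, y = Rφ), meridians are true-scale (h = 1) and parallels are stretched by k = sec φ.
Along the parallel at 47.1°, map distances are exaggerated by k = sec 47.1° = 1.469.
True distance = 158 / 1.469 = 158 × cos 47.1° ≈ 108 km.

108 km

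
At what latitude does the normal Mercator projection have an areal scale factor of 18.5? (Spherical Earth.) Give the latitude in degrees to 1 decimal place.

76.6°

Mercator areal scale is sec²φ.
sec²φ = 18.5  ⇒  cos²φ = 0.05405  ⇒  cos φ = 0.2325.
φ = arccos(0.2325) ≈ 76.6°.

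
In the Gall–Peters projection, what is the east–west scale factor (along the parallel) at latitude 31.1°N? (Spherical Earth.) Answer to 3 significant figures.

0.826

Gall–Peters is a cylindrical equal-area projection with standard parallels at ±45°. Cylindrical equal-area (φ₀ = 45°): h = cos φ / cos 45° along meridians, k = cos 45° / cos φ along parallels; h·k = 1.
k = cos 45° / cos 31.1° = 0.7071/0.8563 = 0.8258.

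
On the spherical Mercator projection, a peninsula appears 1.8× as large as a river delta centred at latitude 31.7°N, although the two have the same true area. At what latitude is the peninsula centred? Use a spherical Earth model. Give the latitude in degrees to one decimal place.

50.6°

Mercator areal scale is sec²φ, so apparent-area ratio = sec²φ₁ / sec²φ₂ = cos²φ₂ / cos²φ₁.
cos²φ₂ / cos²φ₁ = 1.8  ⇒  cos φ₁ = cos 31.7° / √1.8 = 0.8508/1.342 = 0.6342.
φ₁ = arccos(0.6342) ≈ 50.6°.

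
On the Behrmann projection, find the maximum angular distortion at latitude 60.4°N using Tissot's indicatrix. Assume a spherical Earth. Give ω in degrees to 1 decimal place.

Behrmann is a cylindrical equal-area projection with standard parallels at ±30°. A cylindrical equal-area projection with standard parallel φ₀ has meridian scale h = cos φ / cos φ₀ and parallel scale k = cos φ₀ / cos φ (so areas are preserved, h·k = 1).
At 60.4°: h = 0.5704, k = 1.753; principal scales a = 1.753, b = 0.5704.
sin(ω/2) = (a − b)/(a + b) = 1.183/2.324 = 0.5091, so ω = 2 arcsin(0.5091) ≈ 61.2°.

61.2°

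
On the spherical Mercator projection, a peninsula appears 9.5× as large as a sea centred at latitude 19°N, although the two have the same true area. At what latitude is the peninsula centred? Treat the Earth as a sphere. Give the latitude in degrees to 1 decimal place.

72.1°

On Mercator, (apparent₁)/(apparent₂) = sec²φ₁ / sec²φ₂ when true areas are equal.
cos²φ₂ / cos²φ₁ = 9.5  ⇒  cos φ₁ = cos 19° / √9.5 = 0.9455/3.082 = 0.3068.
φ₁ = arccos(0.3068) ≈ 72.1°.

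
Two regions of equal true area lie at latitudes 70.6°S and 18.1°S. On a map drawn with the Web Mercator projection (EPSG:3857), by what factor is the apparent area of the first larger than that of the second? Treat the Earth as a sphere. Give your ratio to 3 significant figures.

Mercator areal scale is sec²φ.
At 70.6°: sec²(70.6°) = 1/0.3322² = 9.064.
At 18.1°: sec²(18.1°) = 1/0.9505² = 1.107.
Ratio = 9.064/1.107 = cos²(18.1°)/cos²(70.6°) ≈ 8.19.

8.19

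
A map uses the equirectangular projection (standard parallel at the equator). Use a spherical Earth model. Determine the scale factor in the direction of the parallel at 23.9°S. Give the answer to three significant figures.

1.09

In the plate carrée (x = Rλ, y = Rφ), meridians are true-scale (h = 1) and parallels are stretched by k = sec φ.
k = 1/cos 23.9° = 1/0.9143 = 1.094.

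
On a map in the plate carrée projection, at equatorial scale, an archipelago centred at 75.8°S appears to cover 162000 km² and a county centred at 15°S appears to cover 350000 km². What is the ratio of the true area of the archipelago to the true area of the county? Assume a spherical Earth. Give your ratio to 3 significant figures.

0.118

On the plate carrée, areal scale = h·k = 1 × sec φ, so true area = apparent × cos φ.
True area of archipelago: 162000 × cos(75.8°) = 162000 × 0.2453 = 39740 km².
True area of county: 350000 × cos(15°) = 350000 × 0.9659 = 338100 km².
Ratio = 39740 / 338100 ≈ 0.118.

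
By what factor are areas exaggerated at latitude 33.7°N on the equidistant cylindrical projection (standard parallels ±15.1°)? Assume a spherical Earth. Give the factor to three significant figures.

1.16

The equidistant cylindrical projection with φ₀ = 15.1° has h = 1 (meridians true) and k = cos φ₀ / cos φ along parallels.
Areal scale = h·k = 1 × cos φ₀ / cos φ; at 33.7°, h = 1.000, k = 1.160, so h·k = 1.160.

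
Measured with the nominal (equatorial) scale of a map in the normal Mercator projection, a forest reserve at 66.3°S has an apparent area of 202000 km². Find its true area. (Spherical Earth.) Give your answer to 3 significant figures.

32600 km²

Mercator is conformal, so the point scale is isotropic: h = k = sec φ = 1/cos φ.
Areal scale = k² = sec²φ = 1/cos²(66.3°) = 1/0.4019² = 6.190.
True area = apparent / (areal scale) = 202000 / 6.190 ≈ 32600 km².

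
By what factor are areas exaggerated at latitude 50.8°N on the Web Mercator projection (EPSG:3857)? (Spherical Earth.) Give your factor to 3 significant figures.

For Mercator, h = k = sec φ (a conformal cylindrical projection has a single point scale, 1/cos φ).
Areal scale = k² = sec²φ = 1/cos²(50.8°) = 1/0.6320² = 2.503.

2.50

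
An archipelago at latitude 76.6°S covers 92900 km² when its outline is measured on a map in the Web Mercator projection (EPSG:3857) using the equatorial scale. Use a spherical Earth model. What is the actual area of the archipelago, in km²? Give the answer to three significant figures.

4990 km²

The Mercator projection is conformal; its linear scale factor is the same in every direction and equals sec φ = 1/cos φ.
Areal scale = k² = sec²φ = 1/cos²(76.6°) = 1/0.2317² = 18.62.
True area = apparent / (areal scale) = 92900 / 18.62 ≈ 4990 km².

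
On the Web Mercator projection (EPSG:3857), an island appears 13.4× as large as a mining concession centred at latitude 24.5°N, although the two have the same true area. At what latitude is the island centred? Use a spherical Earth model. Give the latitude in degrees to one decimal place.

For equal true areas on Mercator, apparent areas scale as sec²φ, so the ratio is cos²φ₂ / cos²φ₁.
cos²φ₂ / cos²φ₁ = 13.4  ⇒  cos φ₁ = cos 24.5° / √13.4 = 0.9100/3.661 = 0.2486.
φ₁ = arccos(0.2486) ≈ 75.6°.

75.6°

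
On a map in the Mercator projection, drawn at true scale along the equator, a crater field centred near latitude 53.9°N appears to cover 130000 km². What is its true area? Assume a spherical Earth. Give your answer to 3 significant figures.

The Mercator projection is conformal; its linear scale factor is the same in every direction and equals sec φ = 1/cos φ.
Areal scale = k² = sec²φ = 1/cos²(53.9°) = 1/0.5892² = 2.881.
True area = apparent / (areal scale) = 130000 / 2.881 ≈ 45100 km².

45100 km²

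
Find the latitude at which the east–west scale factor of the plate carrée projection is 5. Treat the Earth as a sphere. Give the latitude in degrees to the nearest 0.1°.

78.5°

Plate carrée: h = 1, k = sec φ along parallels.
sec φ = 5  ⇒  cos φ = 0.2000  ⇒  φ ≈ 78.5°.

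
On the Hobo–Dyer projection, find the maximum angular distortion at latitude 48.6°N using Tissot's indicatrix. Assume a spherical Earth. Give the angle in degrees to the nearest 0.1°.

20.7°

The Hobo–Dyer projection is cylindrical equal-area with φ₀ = 37.5°. For cylindrical equal-area with standard parallel φ₀, h = cos φ / cos φ₀ and k = cos φ₀ / cos φ, so h·k = 1.
At 48.6°: h = 0.8336, k = 1.200; principal scales a = 1.200, b = 0.8336.
sin(ω/2) = (a − b)/(a + b) = 0.3661/2.033 = 0.1801, so ω = 2 arcsin(0.1801) ≈ 20.7°.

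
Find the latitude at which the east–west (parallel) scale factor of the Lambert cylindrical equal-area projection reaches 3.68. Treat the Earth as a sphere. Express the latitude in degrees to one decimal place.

The Lambert cylindrical equal-area projection is the cylindrical equal-area projection with its standard parallel at the equator (φ₀ = 0). For cylindrical equal-area with standard parallel φ₀, h = cos φ / cos φ₀ and k = cos φ₀ / cos φ, so h·k = 1.
k = cos φ₀ / cos φ = 3.68  ⇒  cos φ = cos 0° / 3.68 = 0.2717.
φ = arccos(0.2717) ≈ 74.2°.

74.2°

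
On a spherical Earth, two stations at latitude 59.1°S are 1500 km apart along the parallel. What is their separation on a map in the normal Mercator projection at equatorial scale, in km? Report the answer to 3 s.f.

2920 km

The Mercator projection is conformal; its linear scale factor is the same in every direction and equals sec φ = 1/cos φ.
Along the parallel, k = sec 59.1° = 1/0.5135 = 1.947.
Map distance = 1500 × 1.947 ≈ 2920 km.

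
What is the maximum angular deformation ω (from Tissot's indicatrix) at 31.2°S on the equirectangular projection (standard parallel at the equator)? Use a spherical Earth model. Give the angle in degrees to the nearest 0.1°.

Plate carrée maps x = Rλ, y = Rφ. The meridian scale is h = 1 and the parallel scale is k = 1/cos φ = sec φ.
At 31.2°: h = 1.000, k = 1.169; principal scales a = 1.169, b = 1.000.
sin(ω/2) = (a − b)/(a + b) = 0.1691/2.169 = 0.07796, so ω = 2 arcsin(0.07796) ≈ 8.9°.

8.9°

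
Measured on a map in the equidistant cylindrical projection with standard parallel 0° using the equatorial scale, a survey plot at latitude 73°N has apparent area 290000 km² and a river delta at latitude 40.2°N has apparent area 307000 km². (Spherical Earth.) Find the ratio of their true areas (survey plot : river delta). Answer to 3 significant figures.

0.362

On the plate carrée, areal scale = h·k = 1 × sec φ, so true area = apparent × cos φ.
True area of survey plot: 290000 × cos(73°) = 290000 × 0.2924 = 84790 km².
True area of river delta: 307000 × cos(40.2°) = 307000 × 0.7638 = 234500 km².
Ratio = 84790 / 234500 ≈ 0.362.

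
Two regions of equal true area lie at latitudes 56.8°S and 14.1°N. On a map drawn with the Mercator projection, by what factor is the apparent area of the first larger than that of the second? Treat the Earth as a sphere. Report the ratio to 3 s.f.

3.14

Mercator areal scale is sec²φ.
At 56.8°: sec²(56.8°) = 1/0.5476² = 3.335.
At 14.1°: sec²(14.1°) = 1/0.9699² = 1.063.
Ratio = 3.335/1.063 = cos²(14.1°)/cos²(56.8°) ≈ 3.14.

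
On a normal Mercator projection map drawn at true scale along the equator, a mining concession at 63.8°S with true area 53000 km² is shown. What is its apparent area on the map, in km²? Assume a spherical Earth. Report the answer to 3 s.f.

272000 km²

For Mercator, h = k = sec φ (a conformal cylindrical projection has a single point scale, 1/cos φ).
Areal scale = k² = sec²φ = 1/cos²(63.8°) = 1/0.4415² = 5.130.
Apparent area = 53000 × 5.130 ≈ 272000 km².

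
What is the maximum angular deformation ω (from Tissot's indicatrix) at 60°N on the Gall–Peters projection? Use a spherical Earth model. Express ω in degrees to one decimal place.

38.9°

The Gall–Peters projection is cylindrical equal-area with φ₀ = 45°. Cylindrical equal-area (φ₀ = 45°): h = cos φ / cos 45° along meridians, k = cos 45° / cos φ along parallels; h·k = 1.
At 60°: h = 0.7071, k = 1.414; principal scales a = 1.414, b = 0.7071.
sin(ω/2) = (a − b)/(a + b) = 0.7071/2.121 = 0.3333, so ω = 2 arcsin(0.3333) ≈ 38.9°.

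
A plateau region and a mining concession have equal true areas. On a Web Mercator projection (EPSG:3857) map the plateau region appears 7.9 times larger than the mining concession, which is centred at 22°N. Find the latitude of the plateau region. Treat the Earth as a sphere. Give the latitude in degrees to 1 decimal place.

Mercator areal scale is sec²φ, so apparent-area ratio = sec²φ₁ / sec²φ₂ = cos²φ₂ / cos²φ₁.
cos²φ₂ / cos²φ₁ = 7.9  ⇒  cos φ₁ = cos 22° / √7.9 = 0.9272/2.811 = 0.3299.
φ₁ = arccos(0.3299) ≈ 70.7°.

70.7°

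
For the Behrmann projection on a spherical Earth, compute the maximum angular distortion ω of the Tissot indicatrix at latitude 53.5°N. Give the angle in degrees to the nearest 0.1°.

The Behrmann projection is cylindrical equal-area with φ₀ = 30°. Cylindrical equal-area (φ₀ = 30°): h = cos φ / cos 30° along meridians, k = cos 30° / cos φ along parallels; h·k = 1.
At 53.5°: h = 0.6868, k = 1.456; principal scales a = 1.456, b = 0.6868.
sin(ω/2) = (a − b)/(a + b) = 0.7691/2.143 = 0.3589, so ω = 2 arcsin(0.3589) ≈ 42.1°.

42.1°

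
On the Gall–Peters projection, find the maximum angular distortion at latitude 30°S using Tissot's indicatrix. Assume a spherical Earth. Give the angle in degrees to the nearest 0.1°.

23.1°

The Gall–Peters projection is cylindrical equal-area with φ₀ = 45°. For cylindrical equal-area with standard parallel φ₀, h = cos φ / cos φ₀ and k = cos φ₀ / cos φ, so h·k = 1.
At 30°: h = 1.225, k = 0.8165; principal scales a = 1.225, b = 0.8165.
sin(ω/2) = (a − b)/(a + b) = 0.4082/2.041 = 0.2000, so ω = 2 arcsin(0.2000) ≈ 23.1°.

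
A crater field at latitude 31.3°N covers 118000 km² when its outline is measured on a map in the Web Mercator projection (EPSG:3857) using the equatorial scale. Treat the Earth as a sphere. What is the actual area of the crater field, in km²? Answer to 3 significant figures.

86200 km²

For Mercator, h = k = sec φ (a conformal cylindrical projection has a single point scale, 1/cos φ).
Areal scale = k² = sec²φ = 1/cos²(31.3°) = 1/0.8545² = 1.370.
True area = apparent / (areal scale) = 118000 / 1.370 ≈ 86200 km².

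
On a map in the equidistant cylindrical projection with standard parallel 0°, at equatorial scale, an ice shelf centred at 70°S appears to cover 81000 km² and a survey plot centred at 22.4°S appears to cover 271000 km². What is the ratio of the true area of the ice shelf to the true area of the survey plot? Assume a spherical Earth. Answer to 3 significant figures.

0.111

Plate carrée has h = 1 and k = sec φ, giving areal scale sec φ; true area = (apparent area) · cos φ.
True area of ice shelf: 81000 × cos(70°) = 81000 × 0.3420 = 27700 km².
True area of survey plot: 271000 × cos(22.4°) = 271000 × 0.9245 = 250600 km².
Ratio = 27700 / 250600 ≈ 0.111.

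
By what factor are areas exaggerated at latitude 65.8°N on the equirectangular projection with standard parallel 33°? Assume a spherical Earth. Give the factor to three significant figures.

The equidistant cylindrical projection with φ₀ = 33° has h = 1 (meridians true) and k = cos φ₀ / cos φ along parallels.
Areal scale = h·k = 1 × cos φ₀ / cos φ; at 65.8°, h = 1.000, k = 2.046, so h·k = 2.046.

2.05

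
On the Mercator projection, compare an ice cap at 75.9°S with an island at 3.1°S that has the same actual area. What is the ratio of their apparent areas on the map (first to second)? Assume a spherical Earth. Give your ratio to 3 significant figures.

On Mercator, area is exaggerated by sec²φ = 1/cos²φ.
At 75.9°: sec²(75.9°) = 1/0.2436² = 16.85.
At 3.1°: sec²(3.1°) = 1/0.9985² = 1.003.
Ratio = 16.85/1.003 = cos²(3.1°)/cos²(75.9°) ≈ 16.8.

16.8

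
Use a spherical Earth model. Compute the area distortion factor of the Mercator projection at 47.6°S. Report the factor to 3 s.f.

For Mercator, h = k = sec φ (a conformal cylindrical projection has a single point scale, 1/cos φ).
Areal scale = k² = sec²φ = 1/cos²(47.6°) = 1/0.6743² = 2.199.

2.20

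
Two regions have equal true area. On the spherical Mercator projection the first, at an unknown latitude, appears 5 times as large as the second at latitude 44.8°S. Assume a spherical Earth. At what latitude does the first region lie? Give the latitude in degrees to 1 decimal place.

71.5°

Mercator areal scale is sec²φ, so apparent-area ratio = sec²φ₁ / sec²φ₂ = cos²φ₂ / cos²φ₁.
cos²φ₂ / cos²φ₁ = 5  ⇒  cos φ₁ = cos 44.8° / √5 = 0.7096/2.236 = 0.3173.
φ₁ = arccos(0.3173) ≈ 71.5°.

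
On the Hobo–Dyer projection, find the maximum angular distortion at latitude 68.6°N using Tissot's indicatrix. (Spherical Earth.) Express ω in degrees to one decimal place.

Hobo–Dyer is a cylindrical equal-area projection with standard parallels at ±37.5°. A cylindrical equal-area projection with standard parallel φ₀ has meridian scale h = cos φ / cos φ₀ and parallel scale k = cos φ₀ / cos φ (so areas are preserved, h·k = 1).
At 68.6°: h = 0.4599, k = 2.174; principal scales a = 2.174, b = 0.4599.
sin(ω/2) = (a − b)/(a + b) = 1.714/2.634 = 0.6508, so ω = 2 arcsin(0.6508) ≈ 81.2°.

81.2°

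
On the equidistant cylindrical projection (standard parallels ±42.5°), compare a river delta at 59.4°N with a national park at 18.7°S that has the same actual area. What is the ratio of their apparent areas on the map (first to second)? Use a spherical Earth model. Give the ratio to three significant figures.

1.86

The equidistant cylindrical projection with φ₀ = 42.5° has h = 1 (meridians true) and k = cos φ₀ / cos φ along parallels.
Areal scale at 59.4°: h·k = 1.000 × 1.448 = 1.448.
Areal scale at 18.7°: h·k = 1.000 × 0.7784 = 0.7784.
Ratio = 1.448/0.7784 ≈ 1.86.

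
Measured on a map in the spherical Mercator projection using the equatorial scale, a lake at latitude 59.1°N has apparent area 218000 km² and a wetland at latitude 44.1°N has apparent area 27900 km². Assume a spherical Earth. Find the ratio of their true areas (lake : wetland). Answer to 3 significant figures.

Since Mercator area scale is 1/cos²φ, the true area equals the apparent area multiplied by cos²φ.
True area of lake: 218000 × cos²(59.1°) = 218000 × 0.2637 = 57490 km².
True area of wetland: 27900 × cos²(44.1°) = 27900 × 0.5157 = 14390 km².
Ratio = 57490 / 14390 ≈ 4.00.

4.00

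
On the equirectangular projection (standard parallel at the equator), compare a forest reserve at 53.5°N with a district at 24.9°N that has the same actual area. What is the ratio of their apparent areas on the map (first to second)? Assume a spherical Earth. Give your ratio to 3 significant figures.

For the equirectangular projection with φ₀ = 0 (plate carrée), h = 1 along meridians and k = sec φ along parallels.
Areal scale at 53.5°: h·k = 1.000 × 1.681 = 1.681.
Areal scale at 24.9°: h·k = 1.000 × 1.102 = 1.102.
Ratio = 1.681/1.102 ≈ 1.52.

1.52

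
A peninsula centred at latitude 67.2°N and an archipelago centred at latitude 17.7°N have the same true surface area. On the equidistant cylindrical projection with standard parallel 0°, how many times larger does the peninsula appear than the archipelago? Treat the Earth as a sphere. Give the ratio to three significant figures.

Plate carrée maps x = Rλ, y = Rφ. The meridian scale is h = 1 and the parallel scale is k = 1/cos φ = sec φ.
Areal scale at 67.2°: h·k = 1.000 × 2.581 = 2.581.
Areal scale at 17.7°: h·k = 1.000 × 1.050 = 1.050.
Ratio = 2.581/1.050 ≈ 2.46.

2.46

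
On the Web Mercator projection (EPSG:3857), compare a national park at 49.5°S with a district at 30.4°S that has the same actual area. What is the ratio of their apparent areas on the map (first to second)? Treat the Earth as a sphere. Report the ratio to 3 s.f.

Mercator is conformal with k = sec φ, so areal scale = k² = sec²φ.
At 49.5°: sec²(49.5°) = 1/0.6494² = 2.371.
At 30.4°: sec²(30.4°) = 1/0.8625² = 1.344.
Ratio = 2.371/1.344 = cos²(30.4°)/cos²(49.5°) ≈ 1.76.

1.76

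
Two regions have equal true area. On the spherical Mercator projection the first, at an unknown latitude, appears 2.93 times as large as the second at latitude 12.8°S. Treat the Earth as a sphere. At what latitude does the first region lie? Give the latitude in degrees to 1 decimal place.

For equal true areas on Mercator, apparent areas scale as sec²φ, so the ratio is cos²φ₂ / cos²φ₁.
cos²φ₂ / cos²φ₁ = 2.93  ⇒  cos φ₁ = cos 12.8° / √2.93 = 0.9751/1.712 = 0.5697.
φ₁ = arccos(0.5697) ≈ 55.3°.

55.3°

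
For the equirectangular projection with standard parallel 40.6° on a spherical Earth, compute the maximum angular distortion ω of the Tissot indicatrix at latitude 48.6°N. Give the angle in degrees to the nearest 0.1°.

7.9°

In the equirectangular projection with standard parallel φ₀ = 40.6° (x = Rλ cos φ₀, y = Rφ), meridians are true-scale (h = 1) and the parallel scale is k = cos φ₀ / cos φ.
At 48.6°: h = 1.000, k = 1.148; principal scales a = 1.148, b = 1.000.
sin(ω/2) = (a − b)/(a + b) = 0.1481/2.148 = 0.06896, so ω = 2 arcsin(0.06896) ≈ 7.9°.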